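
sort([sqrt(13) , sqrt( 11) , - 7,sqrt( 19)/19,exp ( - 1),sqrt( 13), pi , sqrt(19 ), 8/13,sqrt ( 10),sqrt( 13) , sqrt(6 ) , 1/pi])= [ - 7, sqrt(19 )/19, 1/pi, exp(  -  1 ), 8/13,sqrt(6),  pi,sqrt (10) , sqrt( 11 ), sqrt (13),sqrt( 13),sqrt ( 13),  sqrt (19) ]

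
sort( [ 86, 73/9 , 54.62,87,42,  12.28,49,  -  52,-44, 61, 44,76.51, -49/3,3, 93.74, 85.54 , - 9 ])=[ - 52, - 44 , - 49/3,-9, 3 , 73/9, 12.28, 42, 44, 49, 54.62, 61,76.51,85.54,86, 87, 93.74 ] 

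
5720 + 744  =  6464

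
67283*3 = 201849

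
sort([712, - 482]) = [ -482,712] 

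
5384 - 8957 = - 3573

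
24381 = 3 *8127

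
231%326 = 231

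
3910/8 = 488 + 3/4 = 488.75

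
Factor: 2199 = 3^1  *733^1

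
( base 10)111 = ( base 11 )A1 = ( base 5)421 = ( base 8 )157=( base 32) 3f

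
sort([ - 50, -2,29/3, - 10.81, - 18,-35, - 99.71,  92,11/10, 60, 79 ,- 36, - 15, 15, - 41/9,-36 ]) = [ - 99.71, - 50, - 36, - 36, - 35, - 18, - 15, - 10.81, - 41/9, - 2, 11/10,29/3,15, 60,79, 92]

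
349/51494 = 349/51494 = 0.01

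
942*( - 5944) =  - 5599248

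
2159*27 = 58293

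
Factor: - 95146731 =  - 3^4*79^1*14869^1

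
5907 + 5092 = 10999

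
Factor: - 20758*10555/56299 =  - 2^1*5^1*97^1*107^1*2111^1*56299^( - 1 ) = - 219100690/56299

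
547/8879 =547/8879 =0.06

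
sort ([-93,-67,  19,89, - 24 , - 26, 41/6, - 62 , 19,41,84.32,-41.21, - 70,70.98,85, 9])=[-93,-70,-67,- 62, - 41.21, - 26,-24, 41/6, 9,19,19,41,70.98,  84.32, 85,89]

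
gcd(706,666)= 2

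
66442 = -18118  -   - 84560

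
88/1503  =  88/1503=0.06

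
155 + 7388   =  7543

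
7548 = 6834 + 714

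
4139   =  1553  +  2586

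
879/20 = 43 +19/20 = 43.95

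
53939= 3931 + 50008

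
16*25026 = 400416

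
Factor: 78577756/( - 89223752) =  - 19644439/22305938=- 2^( - 1 )*17^( - 1 ) * 569^( - 1)*691^1 * 1153^ ( - 1 )*28429^1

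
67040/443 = 151 + 147/443 = 151.33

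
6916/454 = 3458/227 = 15.23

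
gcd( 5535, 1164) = 3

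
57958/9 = 6439 + 7/9 = 6439.78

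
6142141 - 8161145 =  - 2019004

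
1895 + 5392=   7287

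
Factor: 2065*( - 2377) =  - 4908505=- 5^1*7^1*59^1*2377^1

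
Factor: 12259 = 13^1*23^1*41^1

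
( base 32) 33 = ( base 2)1100011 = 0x63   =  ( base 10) 99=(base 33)30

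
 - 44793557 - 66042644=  - 110836201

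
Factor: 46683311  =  101^1 * 151^1*3061^1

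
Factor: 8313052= 2^2*11^1*188933^1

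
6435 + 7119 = 13554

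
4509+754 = 5263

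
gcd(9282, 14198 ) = 2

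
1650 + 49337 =50987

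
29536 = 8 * 3692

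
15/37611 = 5/12537 = 0.00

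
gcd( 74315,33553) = 89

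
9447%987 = 564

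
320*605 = 193600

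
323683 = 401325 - 77642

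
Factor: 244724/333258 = 122362/166629 = 2^1*3^( - 1)* 67^ ( - 1)* 193^1*317^1*829^( - 1)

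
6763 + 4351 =11114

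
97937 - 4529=93408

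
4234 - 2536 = 1698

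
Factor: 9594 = 2^1*3^2 * 13^1*41^1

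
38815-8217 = 30598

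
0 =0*3151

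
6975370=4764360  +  2211010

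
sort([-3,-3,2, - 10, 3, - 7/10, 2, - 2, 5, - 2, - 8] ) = [ - 10 , - 8,- 3,-3,-2,-2, - 7/10, 2, 2,3,5] 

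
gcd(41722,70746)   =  1814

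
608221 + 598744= 1206965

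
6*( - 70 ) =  - 420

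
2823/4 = 2823/4 = 705.75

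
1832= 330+1502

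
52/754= 2/29 = 0.07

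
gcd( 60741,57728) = 1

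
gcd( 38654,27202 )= 14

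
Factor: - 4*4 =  - 2^4 = -16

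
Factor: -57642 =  - 2^1*3^1 * 13^1*739^1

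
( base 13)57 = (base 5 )242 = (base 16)48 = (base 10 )72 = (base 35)22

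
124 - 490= - 366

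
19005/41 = 463+22/41 = 463.54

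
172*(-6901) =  - 1186972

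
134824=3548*38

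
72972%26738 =19496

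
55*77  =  4235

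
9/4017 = 3/1339 = 0.00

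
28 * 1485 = 41580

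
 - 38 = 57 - 95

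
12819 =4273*3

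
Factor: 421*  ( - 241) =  - 101461 = - 241^1*421^1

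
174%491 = 174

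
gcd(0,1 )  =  1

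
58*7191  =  417078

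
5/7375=1/1475 = 0.00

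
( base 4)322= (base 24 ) 2a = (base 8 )72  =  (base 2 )111010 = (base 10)58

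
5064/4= 1266=1266.00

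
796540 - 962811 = -166271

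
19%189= 19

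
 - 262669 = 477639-740308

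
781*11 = 8591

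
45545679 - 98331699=  -  52786020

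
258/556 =129/278 =0.46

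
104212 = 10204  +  94008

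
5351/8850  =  5351/8850 = 0.60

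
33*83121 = 2742993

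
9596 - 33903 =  - 24307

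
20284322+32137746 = 52422068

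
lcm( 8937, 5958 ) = 17874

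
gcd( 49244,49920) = 52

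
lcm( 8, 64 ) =64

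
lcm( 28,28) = 28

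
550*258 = 141900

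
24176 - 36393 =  - 12217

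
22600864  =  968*23348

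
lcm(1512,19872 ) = 139104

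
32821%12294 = 8233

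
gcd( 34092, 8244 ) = 36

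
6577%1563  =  325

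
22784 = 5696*4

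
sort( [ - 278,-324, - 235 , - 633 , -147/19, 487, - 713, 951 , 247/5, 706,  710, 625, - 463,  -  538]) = [ - 713,-633,-538, - 463, - 324 , - 278, - 235 ,  -  147/19,247/5, 487, 625, 706, 710 , 951 ] 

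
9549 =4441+5108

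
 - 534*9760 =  - 5211840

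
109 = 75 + 34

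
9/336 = 3/112 =0.03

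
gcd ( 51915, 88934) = 1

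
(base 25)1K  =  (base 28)1h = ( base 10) 45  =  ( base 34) 1b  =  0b101101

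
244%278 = 244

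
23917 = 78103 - 54186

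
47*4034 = 189598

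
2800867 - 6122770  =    -  3321903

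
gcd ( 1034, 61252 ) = 2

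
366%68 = 26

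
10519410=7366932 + 3152478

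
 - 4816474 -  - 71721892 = 66905418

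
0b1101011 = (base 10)107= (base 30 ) 3H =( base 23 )4F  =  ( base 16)6b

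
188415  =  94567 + 93848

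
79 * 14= 1106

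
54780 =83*660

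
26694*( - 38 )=-1014372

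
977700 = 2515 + 975185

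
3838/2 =1919 = 1919.00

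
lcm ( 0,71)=0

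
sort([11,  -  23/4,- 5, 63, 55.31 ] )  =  [- 23/4, - 5,11, 55.31, 63]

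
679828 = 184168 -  - 495660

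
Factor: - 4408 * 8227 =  - 2^3*19^2 * 29^1*433^1 = - 36264616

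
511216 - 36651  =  474565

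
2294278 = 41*55958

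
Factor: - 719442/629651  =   - 2^1*3^4*11^( - 1)*4441^1*57241^( - 1 ) 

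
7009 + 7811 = 14820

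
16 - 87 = -71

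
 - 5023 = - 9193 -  - 4170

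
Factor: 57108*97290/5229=2^3*3^1*5^1*7^( - 1)* 23^1*47^1*83^ (- 1)*4759^1 = 617337480/581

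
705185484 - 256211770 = 448973714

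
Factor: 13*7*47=7^1 * 13^1 * 47^1=4277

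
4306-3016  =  1290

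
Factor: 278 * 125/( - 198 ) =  - 17375/99=- 3^ ( - 2)*5^3*11^ ( - 1)*139^1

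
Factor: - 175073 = -29^1*6037^1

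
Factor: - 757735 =  -  5^1*11^1 * 23^1*599^1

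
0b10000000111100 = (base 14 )3016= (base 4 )2000330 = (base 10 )8252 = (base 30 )952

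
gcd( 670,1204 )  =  2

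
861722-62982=798740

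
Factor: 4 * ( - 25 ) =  - 2^2*5^2  =  - 100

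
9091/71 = 128 + 3/71= 128.04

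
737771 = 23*32077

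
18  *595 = 10710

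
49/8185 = 49/8185=0.01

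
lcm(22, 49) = 1078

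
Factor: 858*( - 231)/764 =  - 2^( - 1)*3^2*7^1*11^2*13^1  *  191^ ( - 1 ) = - 99099/382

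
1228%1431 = 1228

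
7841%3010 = 1821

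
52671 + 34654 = 87325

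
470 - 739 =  - 269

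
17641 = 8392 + 9249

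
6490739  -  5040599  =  1450140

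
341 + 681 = 1022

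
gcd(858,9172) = 2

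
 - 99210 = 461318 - 560528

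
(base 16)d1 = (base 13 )131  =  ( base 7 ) 416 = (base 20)a9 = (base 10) 209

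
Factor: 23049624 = 2^3 * 3^1*13^1*73877^1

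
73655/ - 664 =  - 73655/664 = - 110.93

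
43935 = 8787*5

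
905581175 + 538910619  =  1444491794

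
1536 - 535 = 1001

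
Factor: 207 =3^2*23^1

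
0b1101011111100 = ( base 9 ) 10425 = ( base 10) 6908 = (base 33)6BB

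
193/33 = 193/33 = 5.85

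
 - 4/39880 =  - 1/9970 = - 0.00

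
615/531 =1  +  28/177 =1.16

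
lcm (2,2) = 2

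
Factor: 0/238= 0^1= 0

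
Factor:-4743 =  - 3^2*17^1*31^1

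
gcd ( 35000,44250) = 250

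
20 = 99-79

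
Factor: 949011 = 3^1 *7^1*45191^1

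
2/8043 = 2/8043 =0.00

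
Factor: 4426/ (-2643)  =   - 2^1*3^( - 1)*881^( - 1 )*2213^1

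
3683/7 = 3683/7 = 526.14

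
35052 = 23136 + 11916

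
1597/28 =57+1/28 = 57.04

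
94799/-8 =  - 11850 + 1/8=- 11849.88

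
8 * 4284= 34272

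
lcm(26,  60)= 780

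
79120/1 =79120 = 79120.00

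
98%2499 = 98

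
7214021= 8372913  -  1158892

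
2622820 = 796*3295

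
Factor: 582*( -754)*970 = - 425663160 = - 2^3*3^1*5^1*13^1*29^1 * 97^2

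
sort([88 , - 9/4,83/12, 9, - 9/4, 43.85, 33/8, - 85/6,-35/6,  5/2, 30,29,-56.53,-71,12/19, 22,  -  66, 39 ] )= [ - 71,-66, - 56.53, - 85/6, -35/6,-9/4,-9/4,12/19, 5/2, 33/8, 83/12, 9, 22, 29, 30, 39, 43.85, 88 ]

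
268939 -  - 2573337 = 2842276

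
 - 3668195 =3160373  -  6828568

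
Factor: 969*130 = 125970=2^1*3^1*5^1*13^1*17^1*19^1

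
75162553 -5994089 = 69168464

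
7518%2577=2364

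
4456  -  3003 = 1453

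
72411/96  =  24137/32= 754.28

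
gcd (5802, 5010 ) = 6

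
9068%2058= 836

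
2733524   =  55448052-52714528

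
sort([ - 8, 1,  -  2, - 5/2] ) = [  -  8, -5/2,-2,1]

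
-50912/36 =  - 12728/9= - 1414.22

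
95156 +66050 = 161206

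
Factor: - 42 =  - 2^1*3^1*7^1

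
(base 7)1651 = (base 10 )673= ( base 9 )827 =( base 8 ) 1241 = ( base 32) L1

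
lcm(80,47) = 3760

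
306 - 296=10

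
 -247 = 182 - 429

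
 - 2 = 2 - 4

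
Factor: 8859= 3^1*2953^1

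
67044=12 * 5587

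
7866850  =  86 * 91475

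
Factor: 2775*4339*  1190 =14328462750 = 2^1*3^1*5^3*7^1*17^1 *37^1*4339^1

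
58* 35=2030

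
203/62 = 203/62=3.27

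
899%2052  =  899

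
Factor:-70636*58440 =- 2^5*3^1*5^1*487^1* 17659^1= -4127967840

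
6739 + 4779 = 11518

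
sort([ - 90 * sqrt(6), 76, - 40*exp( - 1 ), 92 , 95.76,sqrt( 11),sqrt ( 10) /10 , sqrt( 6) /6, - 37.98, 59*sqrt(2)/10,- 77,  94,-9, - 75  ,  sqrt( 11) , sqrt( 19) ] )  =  [-90*sqrt ( 6 ), - 77, - 75,  -  37.98 , - 40*exp( - 1) , - 9,  sqrt(10)/10, sqrt(6 )/6, sqrt(11) , sqrt( 11 ),sqrt ( 19), 59*sqrt ( 2 )/10,76 , 92,94, 95.76]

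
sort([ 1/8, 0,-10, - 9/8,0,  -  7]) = [ - 10,  -  7,-9/8,0 , 0, 1/8] 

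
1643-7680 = -6037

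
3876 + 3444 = 7320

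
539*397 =213983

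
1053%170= 33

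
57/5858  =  57/5858= 0.01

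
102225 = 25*4089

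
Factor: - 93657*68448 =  - 6410634336 = - 2^5*3^2 *23^1 * 31^1 * 31219^1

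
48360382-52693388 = -4333006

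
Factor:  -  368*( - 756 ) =2^6 * 3^3*7^1*23^1 = 278208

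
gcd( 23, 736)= 23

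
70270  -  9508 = 60762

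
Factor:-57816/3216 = -2^( - 1)*3^1*11^1*67^( - 1) * 73^1 = -2409/134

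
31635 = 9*3515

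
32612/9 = 32612/9  =  3623.56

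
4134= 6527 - 2393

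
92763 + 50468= 143231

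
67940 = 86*790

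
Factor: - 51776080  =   - 2^4*5^1*647201^1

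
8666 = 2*4333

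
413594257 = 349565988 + 64028269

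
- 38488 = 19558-58046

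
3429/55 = 62 + 19/55 = 62.35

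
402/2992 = 201/1496= 0.13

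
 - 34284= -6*5714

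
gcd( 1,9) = 1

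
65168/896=4073/56 = 72.73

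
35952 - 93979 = -58027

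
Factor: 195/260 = 3/4=2^( - 2)*3^1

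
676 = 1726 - 1050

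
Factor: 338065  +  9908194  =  10246259^1 =10246259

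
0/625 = 0= 0.00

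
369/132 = 2 + 35/44= 2.80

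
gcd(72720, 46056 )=2424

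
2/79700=1/39850=0.00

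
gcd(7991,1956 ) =1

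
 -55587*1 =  - 55587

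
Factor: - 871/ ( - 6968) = 1/8 = 2^(-3 )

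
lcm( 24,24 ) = 24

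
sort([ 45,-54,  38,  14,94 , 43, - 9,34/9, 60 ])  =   [ - 54, - 9,  34/9,  14 , 38,43,45,60,  94]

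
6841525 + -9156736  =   - 2315211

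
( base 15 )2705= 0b10000010001010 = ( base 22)h4e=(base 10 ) 8330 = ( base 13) 3A3A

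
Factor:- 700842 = - 2^1* 3^1*17^1*6871^1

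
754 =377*2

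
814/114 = 7 + 8/57 = 7.14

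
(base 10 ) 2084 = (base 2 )100000100100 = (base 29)2dp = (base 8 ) 4044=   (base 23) 3LE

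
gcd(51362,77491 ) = 1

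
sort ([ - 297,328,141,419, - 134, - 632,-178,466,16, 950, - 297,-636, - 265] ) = [ - 636, - 632, - 297, - 297, - 265, - 178, - 134,16,141,328, 419,466, 950] 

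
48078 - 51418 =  - 3340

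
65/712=65/712 = 0.09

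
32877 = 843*39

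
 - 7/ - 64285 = 7/64285 = 0.00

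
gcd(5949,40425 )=3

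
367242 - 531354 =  - 164112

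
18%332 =18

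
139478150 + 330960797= 470438947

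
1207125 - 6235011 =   -  5027886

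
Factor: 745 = 5^1*149^1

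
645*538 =347010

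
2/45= 2/45  =  0.04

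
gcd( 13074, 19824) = 6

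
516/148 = 3 + 18/37 = 3.49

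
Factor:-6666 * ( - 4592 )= 30610272= 2^5*3^1 * 7^1 *11^1*41^1  *101^1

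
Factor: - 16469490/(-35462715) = 2^1*97^ (  -  1 ) * 239^1*2297^1 *24373^ (-1 ) = 1097966/2364181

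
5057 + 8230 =13287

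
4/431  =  4/431 = 0.01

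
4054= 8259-4205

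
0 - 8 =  - 8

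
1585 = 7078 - 5493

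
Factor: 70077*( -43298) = - 2^1*3^1*7^1*47^1*71^1 * 21649^1 = - 3034193946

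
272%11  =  8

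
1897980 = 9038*210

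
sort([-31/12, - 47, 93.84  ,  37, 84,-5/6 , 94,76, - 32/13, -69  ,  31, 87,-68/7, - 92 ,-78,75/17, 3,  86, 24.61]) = [ - 92,-78, - 69, - 47, - 68/7,-31/12, - 32/13, - 5/6,3 , 75/17,24.61,31,37, 76, 84, 86, 87 , 93.84,94]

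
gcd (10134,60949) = 1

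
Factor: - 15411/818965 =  - 3^1*5^( - 1)*7^( - 1 ) * 11^1*467^1*23399^( - 1)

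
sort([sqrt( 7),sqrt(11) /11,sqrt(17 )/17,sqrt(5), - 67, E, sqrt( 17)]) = [  -  67, sqrt( 17)/17 , sqrt(11)/11,sqrt ( 5 ),sqrt( 7 ), E, sqrt(17 )]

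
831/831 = 1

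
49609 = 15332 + 34277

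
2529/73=34 + 47/73 = 34.64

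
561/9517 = 561/9517 = 0.06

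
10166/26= 391 = 391.00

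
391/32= 12 + 7/32 = 12.22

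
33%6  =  3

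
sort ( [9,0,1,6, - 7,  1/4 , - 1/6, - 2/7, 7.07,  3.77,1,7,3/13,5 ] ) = [  -  7, - 2/7,  -  1/6, 0,3/13,1/4,1, 1,3.77,5, 6 , 7,7.07,9 ]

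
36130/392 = 18065/196 =92.17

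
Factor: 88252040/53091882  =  2^2* 3^( - 3)*5^1*31^1*89^( - 1)*11047^(  -  1)*71171^1 = 44126020/26545941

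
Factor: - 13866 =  - 2^1*3^1* 2311^1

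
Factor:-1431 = - 3^3*53^1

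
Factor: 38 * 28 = 1064 = 2^3*7^1 * 19^1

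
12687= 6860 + 5827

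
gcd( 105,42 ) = 21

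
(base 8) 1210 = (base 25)10n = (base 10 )648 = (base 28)n4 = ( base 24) 130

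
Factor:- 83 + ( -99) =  - 182 = -2^1*7^1 * 13^1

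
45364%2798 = 596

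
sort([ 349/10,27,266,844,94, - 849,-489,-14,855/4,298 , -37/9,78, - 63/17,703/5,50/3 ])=[ - 849, - 489 ,  -  14, - 37/9,  -  63/17,50/3,27 , 349/10,78, 94,703/5,855/4,266,298,844] 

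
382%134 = 114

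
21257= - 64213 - - 85470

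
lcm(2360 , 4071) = 162840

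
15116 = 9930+5186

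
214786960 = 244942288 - 30155328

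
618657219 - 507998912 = 110658307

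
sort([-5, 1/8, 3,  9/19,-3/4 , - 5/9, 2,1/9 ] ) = [ - 5, - 3/4,-5/9, 1/9, 1/8,9/19, 2, 3 ] 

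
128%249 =128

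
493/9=493/9 = 54.78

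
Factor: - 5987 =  - 5987^1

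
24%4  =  0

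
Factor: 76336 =2^4*13^1*367^1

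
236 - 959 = -723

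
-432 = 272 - 704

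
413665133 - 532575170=-118910037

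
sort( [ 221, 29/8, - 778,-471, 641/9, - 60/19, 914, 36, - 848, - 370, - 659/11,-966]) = [ - 966,  -  848 ,  -  778, - 471, - 370, - 659/11, - 60/19,  29/8, 36, 641/9,221, 914]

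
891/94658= 891/94658 = 0.01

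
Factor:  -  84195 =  - 3^2*5^1*1871^1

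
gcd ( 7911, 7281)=9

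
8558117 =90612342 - 82054225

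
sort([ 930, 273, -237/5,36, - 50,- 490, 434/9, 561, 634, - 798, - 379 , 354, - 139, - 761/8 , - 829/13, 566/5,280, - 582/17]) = [ - 798, - 490, - 379,-139, - 761/8, - 829/13, - 50, - 237/5,- 582/17, 36, 434/9, 566/5  ,  273,280, 354, 561, 634,930]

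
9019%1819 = 1743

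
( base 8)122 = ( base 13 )64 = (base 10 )82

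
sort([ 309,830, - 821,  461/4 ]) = [-821, 461/4,309,830 ] 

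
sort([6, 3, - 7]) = [ -7 , 3, 6]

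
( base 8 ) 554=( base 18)124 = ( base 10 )364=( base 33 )b1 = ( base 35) ae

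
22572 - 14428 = 8144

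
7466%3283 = 900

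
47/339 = 47/339 = 0.14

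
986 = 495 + 491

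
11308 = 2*5654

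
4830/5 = 966 = 966.00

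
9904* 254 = 2515616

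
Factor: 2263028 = 2^2*199^1*2843^1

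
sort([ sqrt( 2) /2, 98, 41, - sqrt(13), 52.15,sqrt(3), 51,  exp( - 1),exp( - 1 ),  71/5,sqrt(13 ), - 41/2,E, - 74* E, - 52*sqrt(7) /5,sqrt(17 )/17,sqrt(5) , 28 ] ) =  [ - 74*E  , - 52*sqrt (7 )/5, - 41/2, - sqrt( 13 ),sqrt(17)/17,exp( - 1 ), exp(  -  1 ),sqrt (2)/2,sqrt(3 ), sqrt(5),E,sqrt(13 ),71/5,28,  41,51, 52.15,98] 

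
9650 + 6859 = 16509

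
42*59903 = 2515926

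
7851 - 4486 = 3365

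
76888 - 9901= 66987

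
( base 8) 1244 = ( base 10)676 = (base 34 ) JU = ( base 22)18G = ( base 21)1B4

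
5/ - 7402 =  - 1 + 7397/7402 = - 0.00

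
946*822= 777612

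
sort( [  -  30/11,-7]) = [ - 7,-30/11] 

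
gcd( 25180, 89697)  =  1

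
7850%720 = 650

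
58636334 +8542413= 67178747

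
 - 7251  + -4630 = -11881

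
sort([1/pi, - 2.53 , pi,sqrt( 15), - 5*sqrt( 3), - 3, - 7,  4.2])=[-5*sqrt( 3 ), - 7, - 3, - 2.53, 1/pi, pi, sqrt( 15),4.2 ] 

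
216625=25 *8665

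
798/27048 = 19/644=0.03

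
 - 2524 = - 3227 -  - 703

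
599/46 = 599/46 = 13.02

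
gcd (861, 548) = 1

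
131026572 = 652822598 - 521796026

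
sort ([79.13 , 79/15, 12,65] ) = [ 79/15, 12,65, 79.13 ] 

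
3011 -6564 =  - 3553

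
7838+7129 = 14967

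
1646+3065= 4711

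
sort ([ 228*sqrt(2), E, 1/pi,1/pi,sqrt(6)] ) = [1/pi, 1/pi,sqrt(6 ),E, 228*sqrt (2) ]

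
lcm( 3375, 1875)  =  16875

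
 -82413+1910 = -80503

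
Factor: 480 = 2^5*3^1*5^1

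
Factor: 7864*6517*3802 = 2^4*7^3*19^1*983^1 * 1901^1= 194851313776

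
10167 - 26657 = -16490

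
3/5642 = 3/5642 = 0.00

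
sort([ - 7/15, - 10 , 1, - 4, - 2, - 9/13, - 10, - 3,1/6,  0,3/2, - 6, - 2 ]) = [ - 10, - 10,-6, - 4, - 3, - 2, - 2, - 9/13, - 7/15,  0, 1/6,  1,  3/2]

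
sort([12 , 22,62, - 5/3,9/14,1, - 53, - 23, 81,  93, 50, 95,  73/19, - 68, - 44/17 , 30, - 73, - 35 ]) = [-73, - 68 ,  -  53, - 35, - 23, - 44/17, - 5/3, 9/14,1,73/19,12,  22, 30,50, 62, 81,93,  95] 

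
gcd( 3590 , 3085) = 5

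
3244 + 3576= 6820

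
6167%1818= 713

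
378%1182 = 378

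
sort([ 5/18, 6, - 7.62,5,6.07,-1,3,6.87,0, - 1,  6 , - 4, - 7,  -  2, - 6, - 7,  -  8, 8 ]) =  [-8,-7.62, - 7, - 7, - 6, -4,-2, - 1, -1,0,5/18,3,5, 6,6,6.07,6.87,  8 ]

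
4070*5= 20350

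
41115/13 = 3162 + 9/13= 3162.69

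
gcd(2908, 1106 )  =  2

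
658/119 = 94/17 = 5.53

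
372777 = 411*907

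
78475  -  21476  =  56999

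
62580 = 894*70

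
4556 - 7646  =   - 3090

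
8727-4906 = 3821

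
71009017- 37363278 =33645739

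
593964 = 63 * 9428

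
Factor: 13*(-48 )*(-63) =2^4* 3^3*7^1*13^1 =39312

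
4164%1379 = 27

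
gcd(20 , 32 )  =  4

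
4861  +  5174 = 10035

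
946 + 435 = 1381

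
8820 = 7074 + 1746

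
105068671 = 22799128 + 82269543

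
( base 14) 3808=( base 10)9808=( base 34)8GG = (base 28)CE8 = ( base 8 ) 23120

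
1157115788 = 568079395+589036393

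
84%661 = 84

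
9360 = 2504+6856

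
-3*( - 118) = 354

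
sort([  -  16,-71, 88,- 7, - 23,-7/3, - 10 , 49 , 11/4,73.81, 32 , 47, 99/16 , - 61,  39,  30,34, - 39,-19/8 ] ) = [ - 71 , - 61, - 39, - 23, - 16 , - 10, - 7,- 19/8, - 7/3,11/4,99/16,30,32, 34 , 39,47, 49 , 73.81,88] 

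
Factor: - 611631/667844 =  -729/796 = - 2^(-2)*3^6* 199^(-1 ) 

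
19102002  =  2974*6423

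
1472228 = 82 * 17954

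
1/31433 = 1/31433 = 0.00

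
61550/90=6155/9 = 683.89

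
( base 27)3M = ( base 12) 87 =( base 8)147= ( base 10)103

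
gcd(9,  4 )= 1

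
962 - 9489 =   -  8527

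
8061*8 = 64488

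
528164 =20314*26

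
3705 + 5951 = 9656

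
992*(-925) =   -  917600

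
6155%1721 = 992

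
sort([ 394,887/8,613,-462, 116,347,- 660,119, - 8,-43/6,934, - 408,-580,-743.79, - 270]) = [ - 743.79,-660, -580,-462 , - 408, - 270, - 8, - 43/6,887/8, 116, 119 , 347, 394,613,934]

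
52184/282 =26092/141 = 185.05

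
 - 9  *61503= - 553527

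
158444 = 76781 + 81663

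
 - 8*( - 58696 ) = 469568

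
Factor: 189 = 3^3*7^1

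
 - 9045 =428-9473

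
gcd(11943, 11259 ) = 9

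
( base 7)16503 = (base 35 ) 3TH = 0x1263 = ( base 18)E99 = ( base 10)4707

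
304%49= 10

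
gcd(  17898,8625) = 3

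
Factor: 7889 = 7^3 * 23^1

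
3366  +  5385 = 8751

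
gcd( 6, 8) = 2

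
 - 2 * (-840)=1680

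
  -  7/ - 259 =1/37=0.03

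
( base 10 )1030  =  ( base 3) 1102011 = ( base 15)48A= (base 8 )2006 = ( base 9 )1364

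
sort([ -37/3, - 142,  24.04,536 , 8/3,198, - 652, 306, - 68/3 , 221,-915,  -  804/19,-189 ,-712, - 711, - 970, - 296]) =[ - 970 , -915,-712, - 711,-652,-296, - 189,-142,-804/19 , - 68/3,  -  37/3, 8/3,24.04,198, 221,  306  ,  536 ] 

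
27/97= 27/97  =  0.28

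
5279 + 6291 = 11570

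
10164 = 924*11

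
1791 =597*3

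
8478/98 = 4239/49 = 86.51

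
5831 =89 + 5742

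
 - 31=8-39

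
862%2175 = 862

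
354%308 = 46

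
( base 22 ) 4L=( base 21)54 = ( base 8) 155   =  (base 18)61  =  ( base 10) 109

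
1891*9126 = 17257266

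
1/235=1/235= 0.00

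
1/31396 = 1/31396 = 0.00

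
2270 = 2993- 723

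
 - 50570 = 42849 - 93419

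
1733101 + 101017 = 1834118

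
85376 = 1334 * 64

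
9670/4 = 2417 + 1/2 = 2417.50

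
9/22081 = 9/22081 = 0.00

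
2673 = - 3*( - 891 )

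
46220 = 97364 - 51144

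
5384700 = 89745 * 60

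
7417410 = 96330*77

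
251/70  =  251/70=3.59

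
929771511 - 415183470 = 514588041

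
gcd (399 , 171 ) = 57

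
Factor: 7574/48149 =2^1*7^1*89^( - 1)=14/89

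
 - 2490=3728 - 6218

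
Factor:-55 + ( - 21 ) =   -  2^2*19^1=- 76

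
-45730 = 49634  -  95364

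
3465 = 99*35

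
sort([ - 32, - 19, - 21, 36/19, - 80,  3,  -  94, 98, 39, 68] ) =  [ - 94, - 80, - 32,-21, - 19, 36/19,  3,39,68,98 ] 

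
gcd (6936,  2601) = 867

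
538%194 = 150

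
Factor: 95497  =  29^1 * 37^1*89^1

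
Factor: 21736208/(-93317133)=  - 2^4*3^( - 1 )*7^( - 1)* 31^1 * 3371^1 * 341821^ (-1) = - 1672016/7178241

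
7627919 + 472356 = 8100275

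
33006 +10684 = 43690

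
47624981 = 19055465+28569516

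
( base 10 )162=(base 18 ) 90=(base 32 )52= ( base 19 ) 8a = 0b10100010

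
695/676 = 695/676 = 1.03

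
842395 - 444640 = 397755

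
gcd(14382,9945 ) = 153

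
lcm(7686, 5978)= 53802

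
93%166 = 93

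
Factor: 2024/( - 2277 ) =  - 2^3 * 3^( - 2 )  =  - 8/9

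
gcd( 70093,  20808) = 1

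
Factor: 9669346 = 2^1* 4834673^1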